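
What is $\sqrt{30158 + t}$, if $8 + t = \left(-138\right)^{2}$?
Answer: $3 \sqrt{5466} \approx 221.8$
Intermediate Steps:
$t = 19036$ ($t = -8 + \left(-138\right)^{2} = -8 + 19044 = 19036$)
$\sqrt{30158 + t} = \sqrt{30158 + 19036} = \sqrt{49194} = 3 \sqrt{5466}$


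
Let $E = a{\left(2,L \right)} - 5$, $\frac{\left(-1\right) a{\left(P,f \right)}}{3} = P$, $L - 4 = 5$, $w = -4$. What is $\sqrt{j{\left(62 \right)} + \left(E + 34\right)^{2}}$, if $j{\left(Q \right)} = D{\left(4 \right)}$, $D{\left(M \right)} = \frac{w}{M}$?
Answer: $4 \sqrt{33} \approx 22.978$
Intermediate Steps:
$L = 9$ ($L = 4 + 5 = 9$)
$a{\left(P,f \right)} = - 3 P$
$D{\left(M \right)} = - \frac{4}{M}$
$E = -11$ ($E = \left(-3\right) 2 - 5 = -6 - 5 = -11$)
$j{\left(Q \right)} = -1$ ($j{\left(Q \right)} = - \frac{4}{4} = \left(-4\right) \frac{1}{4} = -1$)
$\sqrt{j{\left(62 \right)} + \left(E + 34\right)^{2}} = \sqrt{-1 + \left(-11 + 34\right)^{2}} = \sqrt{-1 + 23^{2}} = \sqrt{-1 + 529} = \sqrt{528} = 4 \sqrt{33}$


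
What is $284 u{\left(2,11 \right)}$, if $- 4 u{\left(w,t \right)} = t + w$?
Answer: $-923$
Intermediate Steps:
$u{\left(w,t \right)} = - \frac{t}{4} - \frac{w}{4}$ ($u{\left(w,t \right)} = - \frac{t + w}{4} = - \frac{t}{4} - \frac{w}{4}$)
$284 u{\left(2,11 \right)} = 284 \left(\left(- \frac{1}{4}\right) 11 - \frac{1}{2}\right) = 284 \left(- \frac{11}{4} - \frac{1}{2}\right) = 284 \left(- \frac{13}{4}\right) = -923$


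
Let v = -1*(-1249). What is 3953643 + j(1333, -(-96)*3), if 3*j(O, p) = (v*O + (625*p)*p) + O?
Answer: 65367179/3 ≈ 2.1789e+7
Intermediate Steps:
v = 1249
j(O, p) = 625*p²/3 + 1250*O/3 (j(O, p) = ((1249*O + (625*p)*p) + O)/3 = ((1249*O + 625*p²) + O)/3 = ((625*p² + 1249*O) + O)/3 = (625*p² + 1250*O)/3 = 625*p²/3 + 1250*O/3)
3953643 + j(1333, -(-96)*3) = 3953643 + (625*(-(-96)*3)²/3 + (1250/3)*1333) = 3953643 + (625*(-16*(-18))²/3 + 1666250/3) = 3953643 + ((625/3)*288² + 1666250/3) = 3953643 + ((625/3)*82944 + 1666250/3) = 3953643 + (17280000 + 1666250/3) = 3953643 + 53506250/3 = 65367179/3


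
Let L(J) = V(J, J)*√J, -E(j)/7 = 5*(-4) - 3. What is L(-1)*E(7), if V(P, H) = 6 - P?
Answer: 1127*I ≈ 1127.0*I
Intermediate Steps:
E(j) = 161 (E(j) = -7*(5*(-4) - 3) = -7*(-20 - 3) = -7*(-23) = 161)
L(J) = √J*(6 - J) (L(J) = (6 - J)*√J = √J*(6 - J))
L(-1)*E(7) = (√(-1)*(6 - 1*(-1)))*161 = (I*(6 + 1))*161 = (I*7)*161 = (7*I)*161 = 1127*I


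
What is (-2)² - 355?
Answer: -351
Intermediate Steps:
(-2)² - 355 = 4 - 355 = -351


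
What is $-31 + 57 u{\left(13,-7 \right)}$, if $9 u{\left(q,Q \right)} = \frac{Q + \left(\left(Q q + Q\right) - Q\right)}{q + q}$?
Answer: $- \frac{2140}{39} \approx -54.872$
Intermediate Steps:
$u{\left(q,Q \right)} = \frac{Q + Q q}{18 q}$ ($u{\left(q,Q \right)} = \frac{\left(Q + \left(\left(Q q + Q\right) - Q\right)\right) \frac{1}{q + q}}{9} = \frac{\left(Q + \left(\left(Q + Q q\right) - Q\right)\right) \frac{1}{2 q}}{9} = \frac{\left(Q + Q q\right) \frac{1}{2 q}}{9} = \frac{\frac{1}{2} \frac{1}{q} \left(Q + Q q\right)}{9} = \frac{Q + Q q}{18 q}$)
$-31 + 57 u{\left(13,-7 \right)} = -31 + 57 \cdot \frac{1}{18} \left(-7\right) \frac{1}{13} \left(1 + 13\right) = -31 + 57 \cdot \frac{1}{18} \left(-7\right) \frac{1}{13} \cdot 14 = -31 + 57 \left(- \frac{49}{117}\right) = -31 - \frac{931}{39} = - \frac{2140}{39}$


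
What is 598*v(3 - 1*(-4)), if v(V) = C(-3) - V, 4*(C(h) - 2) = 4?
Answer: -2392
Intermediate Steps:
C(h) = 3 (C(h) = 2 + (¼)*4 = 2 + 1 = 3)
v(V) = 3 - V
598*v(3 - 1*(-4)) = 598*(3 - (3 - 1*(-4))) = 598*(3 - (3 + 4)) = 598*(3 - 1*7) = 598*(3 - 7) = 598*(-4) = -2392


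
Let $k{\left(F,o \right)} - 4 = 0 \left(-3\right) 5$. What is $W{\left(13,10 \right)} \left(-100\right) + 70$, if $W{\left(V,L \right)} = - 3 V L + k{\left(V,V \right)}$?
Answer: $38670$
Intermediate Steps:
$k{\left(F,o \right)} = 4$ ($k{\left(F,o \right)} = 4 + 0 \left(-3\right) 5 = 4 + 0 \cdot 5 = 4 + 0 = 4$)
$W{\left(V,L \right)} = 4 - 3 L V$ ($W{\left(V,L \right)} = - 3 V L + 4 = - 3 L V + 4 = 4 - 3 L V$)
$W{\left(13,10 \right)} \left(-100\right) + 70 = \left(4 - 30 \cdot 13\right) \left(-100\right) + 70 = \left(4 - 390\right) \left(-100\right) + 70 = \left(-386\right) \left(-100\right) + 70 = 38600 + 70 = 38670$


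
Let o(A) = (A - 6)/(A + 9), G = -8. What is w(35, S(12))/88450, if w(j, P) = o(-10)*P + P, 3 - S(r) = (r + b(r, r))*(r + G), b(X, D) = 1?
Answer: -833/88450 ≈ -0.0094177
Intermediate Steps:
S(r) = 3 - (1 + r)*(-8 + r) (S(r) = 3 - (r + 1)*(r - 8) = 3 - (1 + r)*(-8 + r))
o(A) = (-6 + A)/(9 + A)
w(j, P) = 17*P (w(j, P) = ((-6 - 10)/(9 - 10))*P + P = (-16/(-1))*P + P = (-1*(-16))*P + P = 16*P + P = 17*P)
w(35, S(12))/88450 = (17*(11 - 1*12**2 + 7*12))/88450 = (17*(11 - 1*144 + 84))*(1/88450) = (17*(11 - 144 + 84))*(1/88450) = (17*(-49))*(1/88450) = -833*1/88450 = -833/88450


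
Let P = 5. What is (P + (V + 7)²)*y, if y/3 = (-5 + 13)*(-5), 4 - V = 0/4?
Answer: -15120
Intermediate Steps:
V = 4 (V = 4 - 0/4 = 4 - 1*0 = 4 + 0 = 4)
y = -120 (y = 3*((-5 + 13)*(-5)) = 3*(8*(-5)) = 3*(-40) = -120)
(P + (V + 7)²)*y = (5 + (4 + 7)²)*(-120) = (5 + 11²)*(-120) = (5 + 121)*(-120) = 126*(-120) = -15120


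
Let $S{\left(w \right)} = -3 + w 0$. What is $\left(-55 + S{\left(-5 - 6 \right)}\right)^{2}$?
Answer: $3364$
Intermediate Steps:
$S{\left(w \right)} = -3$ ($S{\left(w \right)} = -3 + 0 = -3$)
$\left(-55 + S{\left(-5 - 6 \right)}\right)^{2} = \left(-55 - 3\right)^{2} = \left(-58\right)^{2} = 3364$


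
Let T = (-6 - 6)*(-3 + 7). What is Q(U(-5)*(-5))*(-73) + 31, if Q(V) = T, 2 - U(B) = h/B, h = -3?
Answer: 3535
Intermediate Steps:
T = -48 (T = -12*4 = -48)
U(B) = 2 + 3/B (U(B) = 2 - (-3)/B = 2 + 3/B)
Q(V) = -48
Q(U(-5)*(-5))*(-73) + 31 = -48*(-73) + 31 = 3504 + 31 = 3535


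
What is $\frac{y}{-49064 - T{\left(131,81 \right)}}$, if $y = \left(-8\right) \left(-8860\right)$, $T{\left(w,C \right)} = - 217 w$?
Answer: $- \frac{70880}{20637} \approx -3.4346$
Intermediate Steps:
$y = 70880$
$\frac{y}{-49064 - T{\left(131,81 \right)}} = \frac{70880}{-49064 - \left(-217\right) 131} = \frac{70880}{-49064 - -28427} = \frac{70880}{-49064 + 28427} = \frac{70880}{-20637} = 70880 \left(- \frac{1}{20637}\right) = - \frac{70880}{20637}$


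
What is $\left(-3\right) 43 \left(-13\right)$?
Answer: $1677$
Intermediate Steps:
$\left(-3\right) 43 \left(-13\right) = \left(-129\right) \left(-13\right) = 1677$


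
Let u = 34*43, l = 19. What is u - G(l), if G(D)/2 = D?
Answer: 1424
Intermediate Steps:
u = 1462
G(D) = 2*D
u - G(l) = 1462 - 2*19 = 1462 - 1*38 = 1462 - 38 = 1424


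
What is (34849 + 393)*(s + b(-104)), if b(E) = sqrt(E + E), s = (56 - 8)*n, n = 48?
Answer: 81197568 + 140968*I*sqrt(13) ≈ 8.1198e+7 + 5.0827e+5*I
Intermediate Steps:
s = 2304 (s = (56 - 8)*48 = 48*48 = 2304)
b(E) = sqrt(2)*sqrt(E) (b(E) = sqrt(2*E) = sqrt(2)*sqrt(E))
(34849 + 393)*(s + b(-104)) = (34849 + 393)*(2304 + sqrt(2)*sqrt(-104)) = 35242*(2304 + sqrt(2)*(2*I*sqrt(26))) = 35242*(2304 + 4*I*sqrt(13)) = 81197568 + 140968*I*sqrt(13)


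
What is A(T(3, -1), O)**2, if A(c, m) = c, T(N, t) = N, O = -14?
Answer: 9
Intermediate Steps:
A(T(3, -1), O)**2 = 3**2 = 9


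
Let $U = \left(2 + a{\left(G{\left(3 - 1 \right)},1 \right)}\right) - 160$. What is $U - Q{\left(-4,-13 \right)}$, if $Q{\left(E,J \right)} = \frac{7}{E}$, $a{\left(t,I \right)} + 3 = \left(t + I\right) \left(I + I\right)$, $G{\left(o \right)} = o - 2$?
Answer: $- \frac{629}{4} \approx -157.25$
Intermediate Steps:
$G{\left(o \right)} = -2 + o$ ($G{\left(o \right)} = o - 2 = -2 + o$)
$a{\left(t,I \right)} = -3 + 2 I \left(I + t\right)$ ($a{\left(t,I \right)} = -3 + \left(t + I\right) \left(I + I\right) = -3 + \left(I + t\right) 2 I = -3 + 2 I \left(I + t\right)$)
$U = -159$ ($U = \left(2 + \left(-3 + 2 \cdot 1^{2} + 2 \cdot 1 \left(-2 + \left(3 - 1\right)\right)\right)\right) - 160 = \left(2 + \left(-3 + 2 \cdot 1 + 2 \cdot 1 \left(-2 + 2\right)\right)\right) - 160 = \left(2 + \left(-3 + 2 + 2 \cdot 1 \cdot 0\right)\right) - 160 = \left(2 + \left(-3 + 2 + 0\right)\right) - 160 = \left(2 - 1\right) - 160 = 1 - 160 = -159$)
$U - Q{\left(-4,-13 \right)} = -159 - \frac{7}{-4} = -159 - 7 \left(- \frac{1}{4}\right) = -159 - - \frac{7}{4} = -159 + \frac{7}{4} = - \frac{629}{4}$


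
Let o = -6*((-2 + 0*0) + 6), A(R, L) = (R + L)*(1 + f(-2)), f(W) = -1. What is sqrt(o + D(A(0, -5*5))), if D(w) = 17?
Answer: I*sqrt(7) ≈ 2.6458*I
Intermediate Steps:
A(R, L) = 0 (A(R, L) = (R + L)*(1 - 1) = (L + R)*0 = 0)
o = -24 (o = -6*((-2 + 0) + 6) = -6*(-2 + 6) = -6*4 = -24)
sqrt(o + D(A(0, -5*5))) = sqrt(-24 + 17) = sqrt(-7) = I*sqrt(7)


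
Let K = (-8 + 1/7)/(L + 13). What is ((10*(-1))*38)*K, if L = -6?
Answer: 20900/49 ≈ 426.53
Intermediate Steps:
K = -55/49 (K = (-8 + 1/7)/(-6 + 13) = (-8 + ⅐)/7 = -55/7*⅐ = -55/49 ≈ -1.1224)
((10*(-1))*38)*K = ((10*(-1))*38)*(-55/49) = -10*38*(-55/49) = -380*(-55/49) = 20900/49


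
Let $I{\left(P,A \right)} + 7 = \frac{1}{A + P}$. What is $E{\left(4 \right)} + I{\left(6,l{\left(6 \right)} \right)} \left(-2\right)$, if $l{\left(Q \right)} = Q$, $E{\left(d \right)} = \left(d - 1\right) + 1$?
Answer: $\frac{107}{6} \approx 17.833$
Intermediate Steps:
$E{\left(d \right)} = d$ ($E{\left(d \right)} = \left(-1 + d\right) + 1 = d$)
$I{\left(P,A \right)} = -7 + \frac{1}{A + P}$
$E{\left(4 \right)} + I{\left(6,l{\left(6 \right)} \right)} \left(-2\right) = 4 + \frac{1 - 42 - 42}{6 + 6} \left(-2\right) = 4 + \frac{1 - 42 - 42}{12} \left(-2\right) = 4 + \frac{1}{12} \left(-83\right) \left(-2\right) = 4 - - \frac{83}{6} = 4 + \frac{83}{6} = \frac{107}{6}$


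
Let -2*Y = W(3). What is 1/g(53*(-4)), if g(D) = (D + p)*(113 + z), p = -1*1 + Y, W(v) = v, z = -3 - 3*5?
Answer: -2/40755 ≈ -4.9074e-5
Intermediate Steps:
z = -18 (z = -3 - 15 = -18)
Y = -3/2 (Y = -½*3 = -3/2 ≈ -1.5000)
p = -5/2 (p = -1*1 - 3/2 = -1 - 3/2 = -5/2 ≈ -2.5000)
g(D) = -475/2 + 95*D (g(D) = (D - 5/2)*(113 - 18) = (-5/2 + D)*95 = -475/2 + 95*D)
1/g(53*(-4)) = 1/(-475/2 + 95*(53*(-4))) = 1/(-475/2 + 95*(-212)) = 1/(-475/2 - 20140) = 1/(-40755/2) = -2/40755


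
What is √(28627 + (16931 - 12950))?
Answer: 4*√2038 ≈ 180.58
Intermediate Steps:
√(28627 + (16931 - 12950)) = √(28627 + 3981) = √32608 = 4*√2038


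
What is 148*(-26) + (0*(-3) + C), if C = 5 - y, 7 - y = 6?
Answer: -3844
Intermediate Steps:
y = 1 (y = 7 - 1*6 = 7 - 6 = 1)
C = 4 (C = 5 - 1*1 = 5 - 1 = 4)
148*(-26) + (0*(-3) + C) = 148*(-26) + (0*(-3) + 4) = -3848 + (0 + 4) = -3848 + 4 = -3844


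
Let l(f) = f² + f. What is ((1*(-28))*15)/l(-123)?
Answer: -70/2501 ≈ -0.027989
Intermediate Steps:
l(f) = f + f²
((1*(-28))*15)/l(-123) = ((1*(-28))*15)/((-123*(1 - 123))) = (-28*15)/((-123*(-122))) = -420/15006 = -420*1/15006 = -70/2501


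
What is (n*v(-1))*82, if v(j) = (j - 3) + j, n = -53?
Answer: 21730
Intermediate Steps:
v(j) = -3 + 2*j (v(j) = (-3 + j) + j = -3 + 2*j)
(n*v(-1))*82 = -53*(-3 + 2*(-1))*82 = -53*(-3 - 2)*82 = -53*(-5)*82 = 265*82 = 21730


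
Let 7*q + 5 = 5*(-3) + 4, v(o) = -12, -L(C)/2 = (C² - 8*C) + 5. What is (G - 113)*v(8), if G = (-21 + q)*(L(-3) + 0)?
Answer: -139164/7 ≈ -19881.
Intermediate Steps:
L(C) = -10 - 2*C² + 16*C (L(C) = -2*((C² - 8*C) + 5) = -2*(5 + C² - 8*C) = -10 - 2*C² + 16*C)
q = -16/7 (q = -5/7 + (5*(-3) + 4)/7 = -5/7 + (-15 + 4)/7 = -5/7 + (⅐)*(-11) = -5/7 - 11/7 = -16/7 ≈ -2.2857)
G = 12388/7 (G = (-21 - 16/7)*((-10 - 2*(-3)² + 16*(-3)) + 0) = -163*((-10 - 2*9 - 48) + 0)/7 = -163*((-10 - 18 - 48) + 0)/7 = -163*(-76 + 0)/7 = -163/7*(-76) = 12388/7 ≈ 1769.7)
(G - 113)*v(8) = (12388/7 - 113)*(-12) = (11597/7)*(-12) = -139164/7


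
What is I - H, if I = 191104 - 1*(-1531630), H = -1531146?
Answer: 3253880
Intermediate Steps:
I = 1722734 (I = 191104 + 1531630 = 1722734)
I - H = 1722734 - 1*(-1531146) = 1722734 + 1531146 = 3253880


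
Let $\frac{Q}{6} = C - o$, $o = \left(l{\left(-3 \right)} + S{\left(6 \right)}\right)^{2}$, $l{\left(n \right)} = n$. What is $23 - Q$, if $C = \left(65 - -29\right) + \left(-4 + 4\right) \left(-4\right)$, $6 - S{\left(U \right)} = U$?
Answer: $-487$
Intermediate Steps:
$S{\left(U \right)} = 6 - U$
$C = 94$ ($C = \left(65 + \left(-11 + 40\right)\right) + 0 \left(-4\right) = \left(65 + 29\right) + 0 = 94 + 0 = 94$)
$o = 9$ ($o = \left(-3 + \left(6 - 6\right)\right)^{2} = \left(-3 + 0\right)^{2} = \left(-3\right)^{2} = 9$)
$Q = 510$ ($Q = 6 \left(94 - 9\right) = 6 \cdot 85 = 510$)
$23 - Q = 23 - 510 = -487$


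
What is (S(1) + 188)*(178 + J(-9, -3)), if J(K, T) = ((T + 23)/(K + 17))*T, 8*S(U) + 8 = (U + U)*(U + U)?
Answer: 127875/4 ≈ 31969.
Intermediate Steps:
S(U) = -1 + U**2/2 (S(U) = -1 + ((U + U)*(U + U))/8 = -1 + ((2*U)*(2*U))/8 = -1 + (4*U**2)/8 = -1 + U**2/2)
J(K, T) = T*(23 + T)/(17 + K) (J(K, T) = ((23 + T)/(17 + K))*T = T*(23 + T)/(17 + K))
(S(1) + 188)*(178 + J(-9, -3)) = ((-1 + (1/2)*1**2) + 188)*(178 - 3*(23 - 3)/(17 - 9)) = ((-1 + (1/2)*1) + 188)*(178 - 3*20/8) = ((-1 + 1/2) + 188)*(178 - 3*1/8*20) = (-1/2 + 188)*(178 - 15/2) = (375/2)*(341/2) = 127875/4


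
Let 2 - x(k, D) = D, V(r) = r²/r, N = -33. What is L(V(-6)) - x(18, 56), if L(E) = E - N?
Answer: 81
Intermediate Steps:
V(r) = r
x(k, D) = 2 - D
L(E) = 33 + E (L(E) = E - 1*(-33) = E + 33 = 33 + E)
L(V(-6)) - x(18, 56) = (33 - 6) - (2 - 1*56) = 27 - (2 - 56) = 27 - 1*(-54) = 27 + 54 = 81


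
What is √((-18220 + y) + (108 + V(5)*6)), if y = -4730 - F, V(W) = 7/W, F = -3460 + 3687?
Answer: I*√576515/5 ≈ 151.86*I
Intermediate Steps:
F = 227
y = -4957 (y = -4730 - 1*227 = -4730 - 227 = -4957)
√((-18220 + y) + (108 + V(5)*6)) = √((-18220 - 4957) + (108 + (7/5)*6)) = √(-23177 + (108 + (7*(⅕))*6)) = √(-23177 + (108 + (7/5)*6)) = √(-23177 + (108 + 42/5)) = √(-23177 + 582/5) = √(-115303/5) = I*√576515/5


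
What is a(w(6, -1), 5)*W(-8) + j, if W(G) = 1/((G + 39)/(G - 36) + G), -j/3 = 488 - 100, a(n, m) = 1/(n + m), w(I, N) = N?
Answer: -445823/383 ≈ -1164.0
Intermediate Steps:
a(n, m) = 1/(m + n)
j = -1164 (j = -3*(488 - 100) = -3*388 = -1164)
W(G) = 1/(G + (39 + G)/(-36 + G)) (W(G) = 1/((39 + G)/(-36 + G) + G) = 1/(G + (39 + G)/(-36 + G)))
a(w(6, -1), 5)*W(-8) + j = ((-36 - 8)/(39 + (-8)**2 - 35*(-8)))/(5 - 1) - 1164 = (-44/(39 + 64 + 280))/4 - 1164 = (-44/383)/4 - 1164 = ((1/383)*(-44))/4 - 1164 = (1/4)*(-44/383) - 1164 = -11/383 - 1164 = -445823/383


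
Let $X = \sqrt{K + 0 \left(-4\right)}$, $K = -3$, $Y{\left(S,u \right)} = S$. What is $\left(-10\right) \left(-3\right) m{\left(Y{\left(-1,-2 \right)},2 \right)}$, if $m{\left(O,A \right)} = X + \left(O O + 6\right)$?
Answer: $210 + 30 i \sqrt{3} \approx 210.0 + 51.962 i$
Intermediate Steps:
$X = i \sqrt{3}$ ($X = \sqrt{-3 + 0 \left(-4\right)} = \sqrt{-3 + 0} = \sqrt{-3} = i \sqrt{3} \approx 1.732 i$)
$m{\left(O,A \right)} = 6 + O^{2} + i \sqrt{3}$ ($m{\left(O,A \right)} = i \sqrt{3} + \left(O O + 6\right) = i \sqrt{3} + \left(O^{2} + 6\right) = i \sqrt{3} + \left(6 + O^{2}\right) = 6 + O^{2} + i \sqrt{3}$)
$\left(-10\right) \left(-3\right) m{\left(Y{\left(-1,-2 \right)},2 \right)} = \left(-10\right) \left(-3\right) \left(6 + \left(-1\right)^{2} + i \sqrt{3}\right) = 30 \left(6 + 1 + i \sqrt{3}\right) = 30 \left(7 + i \sqrt{3}\right) = 210 + 30 i \sqrt{3}$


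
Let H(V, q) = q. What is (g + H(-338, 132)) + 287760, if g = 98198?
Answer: 386090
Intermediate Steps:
(g + H(-338, 132)) + 287760 = (98198 + 132) + 287760 = 98330 + 287760 = 386090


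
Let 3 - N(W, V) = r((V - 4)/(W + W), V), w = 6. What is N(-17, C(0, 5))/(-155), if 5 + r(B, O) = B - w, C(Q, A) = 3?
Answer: -95/1054 ≈ -0.090133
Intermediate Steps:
r(B, O) = -11 + B (r(B, O) = -5 + (B - 1*6) = -5 + (B - 6) = -5 + (-6 + B) = -11 + B)
N(W, V) = 14 - (-4 + V)/(2*W) (N(W, V) = 3 - (-11 + (V - 4)/(W + W)) = 3 - (-11 + (-4 + V)/((2*W))) = 3 - (-11 + (-4 + V)*(1/(2*W))) = 3 - (-11 + (-4 + V)/(2*W)) = 3 + (11 - (-4 + V)/(2*W)) = 14 - (-4 + V)/(2*W))
N(-17, C(0, 5))/(-155) = ((½)*(4 - 1*3 + 28*(-17))/(-17))/(-155) = ((½)*(-1/17)*(4 - 3 - 476))*(-1/155) = ((½)*(-1/17)*(-475))*(-1/155) = (475/34)*(-1/155) = -95/1054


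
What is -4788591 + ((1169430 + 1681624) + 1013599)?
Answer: -923938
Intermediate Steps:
-4788591 + ((1169430 + 1681624) + 1013599) = -4788591 + (2851054 + 1013599) = -4788591 + 3864653 = -923938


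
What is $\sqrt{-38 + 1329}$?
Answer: $\sqrt{1291} \approx 35.93$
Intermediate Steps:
$\sqrt{-38 + 1329} = \sqrt{1291}$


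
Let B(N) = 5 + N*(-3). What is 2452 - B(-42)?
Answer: 2321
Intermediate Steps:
B(N) = 5 - 3*N
2452 - B(-42) = 2452 - (5 - 3*(-42)) = 2452 - (5 + 126) = 2452 - 1*131 = 2452 - 131 = 2321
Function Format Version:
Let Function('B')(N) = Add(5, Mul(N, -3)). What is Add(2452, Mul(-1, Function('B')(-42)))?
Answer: 2321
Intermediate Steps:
Function('B')(N) = Add(5, Mul(-3, N))
Add(2452, Mul(-1, Function('B')(-42))) = Add(2452, Mul(-1, Add(5, Mul(-3, -42)))) = Add(2452, Mul(-1, Add(5, 126))) = Add(2452, Mul(-1, 131)) = Add(2452, -131) = 2321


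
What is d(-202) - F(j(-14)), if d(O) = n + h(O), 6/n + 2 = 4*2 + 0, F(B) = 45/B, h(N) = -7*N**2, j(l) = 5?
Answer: -285636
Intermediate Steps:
n = 1 (n = 6/(-2 + (4*2 + 0)) = 6/(-2 + (8 + 0)) = 6/(-2 + 8) = 6/6 = 6*(1/6) = 1)
d(O) = 1 - 7*O**2
d(-202) - F(j(-14)) = (1 - 7*(-202)**2) - 45/5 = (1 - 7*40804) - 45/5 = (1 - 285628) - 1*9 = -285627 - 9 = -285636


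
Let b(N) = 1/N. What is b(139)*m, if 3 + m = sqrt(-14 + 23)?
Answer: 0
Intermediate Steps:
m = 0 (m = -3 + sqrt(-14 + 23) = -3 + sqrt(9) = -3 + 3 = 0)
b(139)*m = 0/139 = (1/139)*0 = 0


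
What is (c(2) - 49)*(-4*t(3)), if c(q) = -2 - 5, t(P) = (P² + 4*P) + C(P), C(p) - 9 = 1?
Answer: 6944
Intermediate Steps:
C(p) = 10 (C(p) = 9 + 1 = 10)
t(P) = 10 + P² + 4*P (t(P) = (P² + 4*P) + 10 = 10 + P² + 4*P)
c(q) = -7
(c(2) - 49)*(-4*t(3)) = (-7 - 49)*(-4*(10 + 3² + 4*3)) = -(-224)*(10 + 9 + 12) = -(-224)*31 = -56*(-124) = 6944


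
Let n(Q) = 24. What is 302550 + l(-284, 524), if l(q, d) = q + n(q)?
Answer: 302290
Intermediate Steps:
l(q, d) = 24 + q (l(q, d) = q + 24 = 24 + q)
302550 + l(-284, 524) = 302550 + (24 - 284) = 302550 - 260 = 302290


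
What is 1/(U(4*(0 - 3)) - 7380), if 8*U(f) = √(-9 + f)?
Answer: -157440/1161907207 - 8*I*√21/3485721621 ≈ -0.0001355 - 1.0517e-8*I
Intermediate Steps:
U(f) = √(-9 + f)/8
1/(U(4*(0 - 3)) - 7380) = 1/(√(-9 + 4*(0 - 3))/8 - 7380) = 1/(√(-9 + 4*(-3))/8 - 7380) = 1/(√(-9 - 12)/8 - 7380) = 1/(√(-21)/8 - 7380) = 1/((I*√21)/8 - 7380) = 1/(I*√21/8 - 7380) = 1/(-7380 + I*√21/8)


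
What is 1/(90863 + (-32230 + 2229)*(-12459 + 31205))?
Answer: -1/562307883 ≈ -1.7784e-9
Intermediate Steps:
1/(90863 + (-32230 + 2229)*(-12459 + 31205)) = 1/(90863 - 30001*18746) = 1/(90863 - 562398746) = 1/(-562307883) = -1/562307883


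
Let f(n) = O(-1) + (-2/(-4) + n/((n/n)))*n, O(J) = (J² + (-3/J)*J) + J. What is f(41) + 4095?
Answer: 11587/2 ≈ 5793.5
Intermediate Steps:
O(J) = -3 + J + J² (O(J) = (J² - 3) + J = (-3 + J²) + J = -3 + J + J²)
f(n) = -3 + n*(½ + n) (f(n) = (-3 - 1 + (-1)²) + (-2/(-4) + n/((n/n)))*n = (-3 - 1 + 1) + (-2*(-¼) + n/1)*n = -3 + (½ + n*1)*n = -3 + (½ + n)*n = -3 + n*(½ + n))
f(41) + 4095 = (-3 + 41² + (½)*41) + 4095 = (-3 + 1681 + 41/2) + 4095 = 3397/2 + 4095 = 11587/2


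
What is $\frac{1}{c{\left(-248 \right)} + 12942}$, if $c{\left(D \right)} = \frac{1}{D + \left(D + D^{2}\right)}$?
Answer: $\frac{61008}{789565537} \approx 7.7268 \cdot 10^{-5}$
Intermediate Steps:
$c{\left(D \right)} = \frac{1}{D^{2} + 2 D}$
$\frac{1}{c{\left(-248 \right)} + 12942} = \frac{1}{\frac{1}{\left(-248\right) \left(2 - 248\right)} + 12942} = \frac{1}{- \frac{1}{248 \left(-246\right)} + 12942} = \frac{1}{\left(- \frac{1}{248}\right) \left(- \frac{1}{246}\right) + 12942} = \frac{1}{\frac{1}{61008} + 12942} = \frac{1}{\frac{789565537}{61008}} = \frac{61008}{789565537}$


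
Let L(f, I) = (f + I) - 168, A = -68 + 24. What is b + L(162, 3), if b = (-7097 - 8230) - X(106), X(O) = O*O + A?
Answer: -26522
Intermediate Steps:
A = -44
L(f, I) = -168 + I + f (L(f, I) = (I + f) - 168 = -168 + I + f)
X(O) = -44 + O² (X(O) = O*O - 44 = O² - 44 = -44 + O²)
b = -26519 (b = (-7097 - 8230) - (-44 + 106²) = -15327 - (-44 + 11236) = -15327 - 1*11192 = -15327 - 11192 = -26519)
b + L(162, 3) = -26519 + (-168 + 3 + 162) = -26519 - 3 = -26522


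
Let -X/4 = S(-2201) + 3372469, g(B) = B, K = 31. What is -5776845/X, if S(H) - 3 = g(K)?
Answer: 5776845/13490012 ≈ 0.42823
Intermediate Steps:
S(H) = 34 (S(H) = 3 + 31 = 34)
X = -13490012 (X = -4*(34 + 3372469) = -4*3372503 = -13490012)
-5776845/X = -5776845/(-13490012) = -5776845*(-1/13490012) = 5776845/13490012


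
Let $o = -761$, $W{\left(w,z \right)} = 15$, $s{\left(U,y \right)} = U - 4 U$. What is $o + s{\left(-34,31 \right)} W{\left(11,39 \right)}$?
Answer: $769$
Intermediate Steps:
$s{\left(U,y \right)} = - 3 U$
$o + s{\left(-34,31 \right)} W{\left(11,39 \right)} = -761 + \left(-3\right) \left(-34\right) 15 = -761 + 102 \cdot 15 = -761 + 1530 = 769$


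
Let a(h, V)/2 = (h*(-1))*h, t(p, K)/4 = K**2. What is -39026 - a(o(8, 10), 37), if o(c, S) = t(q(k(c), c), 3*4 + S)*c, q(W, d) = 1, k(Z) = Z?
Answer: 479717262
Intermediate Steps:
t(p, K) = 4*K**2
o(c, S) = 4*c*(12 + S)**2 (o(c, S) = (4*(3*4 + S)**2)*c = (4*(12 + S)**2)*c = 4*c*(12 + S)**2)
a(h, V) = -2*h**2 (a(h, V) = 2*((h*(-1))*h) = 2*((-h)*h) = 2*(-h**2) = -2*h**2)
-39026 - a(o(8, 10), 37) = -39026 - (-2)*(4*8*(12 + 10)**2)**2 = -39026 - (-2)*(4*8*22**2)**2 = -39026 - (-2)*(4*8*484)**2 = -39026 - (-2)*15488**2 = -39026 - (-2)*239878144 = -39026 - 1*(-479756288) = -39026 + 479756288 = 479717262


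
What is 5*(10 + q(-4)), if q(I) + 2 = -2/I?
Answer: 85/2 ≈ 42.500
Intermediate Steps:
q(I) = -2 - 2/I
5*(10 + q(-4)) = 5*(10 + (-2 - 2/(-4))) = 5*(10 + (-2 - 2*(-1/4))) = 5*(10 + (-2 + 1/2)) = 5*(10 - 3/2) = 5*(17/2) = 85/2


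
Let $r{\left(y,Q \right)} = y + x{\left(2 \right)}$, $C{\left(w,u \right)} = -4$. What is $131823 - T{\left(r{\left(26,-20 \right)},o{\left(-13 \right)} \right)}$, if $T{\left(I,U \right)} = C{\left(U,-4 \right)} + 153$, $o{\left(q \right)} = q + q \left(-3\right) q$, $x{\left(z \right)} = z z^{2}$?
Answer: $131674$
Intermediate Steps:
$x{\left(z \right)} = z^{3}$
$r{\left(y,Q \right)} = 8 + y$ ($r{\left(y,Q \right)} = y + 2^{3} = y + 8 = 8 + y$)
$o{\left(q \right)} = q - 3 q^{2}$ ($o{\left(q \right)} = q + - 3 q q = q - 3 q^{2}$)
$T{\left(I,U \right)} = 149$ ($T{\left(I,U \right)} = -4 + 153 = 149$)
$131823 - T{\left(r{\left(26,-20 \right)},o{\left(-13 \right)} \right)} = 131823 - 149 = 131674$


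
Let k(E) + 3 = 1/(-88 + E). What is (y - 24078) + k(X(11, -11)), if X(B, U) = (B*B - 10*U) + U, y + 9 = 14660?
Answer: -1244759/132 ≈ -9430.0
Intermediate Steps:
y = 14651 (y = -9 + 14660 = 14651)
X(B, U) = B² - 9*U (X(B, U) = (B² - 10*U) + U = B² - 9*U)
k(E) = -3 + 1/(-88 + E)
(y - 24078) + k(X(11, -11)) = (14651 - 24078) + (265 - 3*(11² - 9*(-11)))/(-88 + (11² - 9*(-11))) = -9427 + (265 - 3*(121 + 99))/(-88 + (121 + 99)) = -9427 + (265 - 3*220)/(-88 + 220) = -9427 + (265 - 660)/132 = -9427 + (1/132)*(-395) = -9427 - 395/132 = -1244759/132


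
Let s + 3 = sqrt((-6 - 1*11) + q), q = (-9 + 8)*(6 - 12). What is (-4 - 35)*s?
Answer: 117 - 39*I*sqrt(11) ≈ 117.0 - 129.35*I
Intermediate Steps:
q = 6 (q = -1*(-6) = 6)
s = -3 + I*sqrt(11) (s = -3 + sqrt((-6 - 1*11) + 6) = -3 + sqrt((-6 - 11) + 6) = -3 + sqrt(-17 + 6) = -3 + sqrt(-11) = -3 + I*sqrt(11) ≈ -3.0 + 3.3166*I)
(-4 - 35)*s = (-4 - 35)*(-3 + I*sqrt(11)) = -39*(-3 + I*sqrt(11)) = 117 - 39*I*sqrt(11)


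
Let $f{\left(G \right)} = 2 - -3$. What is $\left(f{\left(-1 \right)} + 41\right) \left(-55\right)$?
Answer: $-2530$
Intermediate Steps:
$f{\left(G \right)} = 5$ ($f{\left(G \right)} = 2 + 3 = 5$)
$\left(f{\left(-1 \right)} + 41\right) \left(-55\right) = \left(5 + 41\right) \left(-55\right) = 46 \left(-55\right) = -2530$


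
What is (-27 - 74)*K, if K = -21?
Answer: 2121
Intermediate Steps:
(-27 - 74)*K = (-27 - 74)*(-21) = -101*(-21) = 2121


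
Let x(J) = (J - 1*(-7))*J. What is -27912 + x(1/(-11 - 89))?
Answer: -279120699/10000 ≈ -27912.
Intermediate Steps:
x(J) = J*(7 + J) (x(J) = (J + 7)*J = (7 + J)*J = J*(7 + J))
-27912 + x(1/(-11 - 89)) = -27912 + (7 + 1/(-11 - 89))/(-11 - 89) = -27912 + (7 + 1/(-100))/(-100) = -27912 - (7 - 1/100)/100 = -27912 - 1/100*699/100 = -27912 - 699/10000 = -279120699/10000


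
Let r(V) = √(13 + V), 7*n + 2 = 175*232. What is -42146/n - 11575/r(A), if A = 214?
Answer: -147511/20299 - 11575*√227/227 ≈ -775.53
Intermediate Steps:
n = 40598/7 (n = -2/7 + (175*232)/7 = -2/7 + (⅐)*40600 = -2/7 + 5800 = 40598/7 ≈ 5799.7)
-42146/n - 11575/r(A) = -42146/40598/7 - 11575/√(13 + 214) = -42146*7/40598 - 11575*√227/227 = -147511/20299 - 11575*√227/227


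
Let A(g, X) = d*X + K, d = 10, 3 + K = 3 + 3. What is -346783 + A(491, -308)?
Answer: -349860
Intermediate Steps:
K = 3 (K = -3 + (3 + 3) = -3 + 6 = 3)
A(g, X) = 3 + 10*X (A(g, X) = 10*X + 3 = 3 + 10*X)
-346783 + A(491, -308) = -346783 + (3 + 10*(-308)) = -346783 + (3 - 3080) = -346783 - 3077 = -349860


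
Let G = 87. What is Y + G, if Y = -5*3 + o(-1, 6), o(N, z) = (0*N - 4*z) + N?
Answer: 47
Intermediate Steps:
o(N, z) = N - 4*z (o(N, z) = (0 - 4*z) + N = -4*z + N = N - 4*z)
Y = -40 (Y = -5*3 + (-1 - 4*6) = -15 + (-1 - 24) = -15 - 25 = -40)
Y + G = -40 + 87 = 47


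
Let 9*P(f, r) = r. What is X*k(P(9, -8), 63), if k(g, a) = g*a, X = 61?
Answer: -3416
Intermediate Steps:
P(f, r) = r/9
k(g, a) = a*g
X*k(P(9, -8), 63) = 61*(63*((⅑)*(-8))) = 61*(63*(-8/9)) = 61*(-56) = -3416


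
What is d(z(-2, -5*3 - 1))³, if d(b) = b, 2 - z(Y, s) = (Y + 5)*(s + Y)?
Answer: 175616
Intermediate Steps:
z(Y, s) = 2 - (5 + Y)*(Y + s) (z(Y, s) = 2 - (Y + 5)*(s + Y) = 2 - (5 + Y)*(Y + s))
d(z(-2, -5*3 - 1))³ = (2 - 1*(-2)² - 5*(-2) - 5*(-5*3 - 1) - 1*(-2)*(-5*3 - 1))³ = (2 - 1*4 + 10 - 5*(-15 - 1) - 1*(-2)*(-15 - 1))³ = (2 - 4 + 10 - 5*(-16) - 1*(-2)*(-16))³ = (2 - 4 + 10 + 80 - 32)³ = 56³ = 175616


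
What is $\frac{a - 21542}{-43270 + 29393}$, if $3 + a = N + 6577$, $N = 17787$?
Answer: $- \frac{2819}{13877} \approx -0.20314$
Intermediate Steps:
$a = 24361$ ($a = -3 + \left(17787 + 6577\right) = -3 + 24364 = 24361$)
$\frac{a - 21542}{-43270 + 29393} = \frac{24361 - 21542}{-43270 + 29393} = \frac{2819}{-13877} = 2819 \left(- \frac{1}{13877}\right) = - \frac{2819}{13877}$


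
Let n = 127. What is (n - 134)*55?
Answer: -385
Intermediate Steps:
(n - 134)*55 = (127 - 134)*55 = -7*55 = -385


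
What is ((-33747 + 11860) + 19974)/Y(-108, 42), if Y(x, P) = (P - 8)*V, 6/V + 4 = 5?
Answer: -1913/204 ≈ -9.3775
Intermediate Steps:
V = 6 (V = 6/(-4 + 5) = 6/1 = 6*1 = 6)
Y(x, P) = -48 + 6*P (Y(x, P) = (P - 8)*6 = (-8 + P)*6 = -48 + 6*P)
((-33747 + 11860) + 19974)/Y(-108, 42) = ((-33747 + 11860) + 19974)/(-48 + 6*42) = (-21887 + 19974)/(-48 + 252) = -1913/204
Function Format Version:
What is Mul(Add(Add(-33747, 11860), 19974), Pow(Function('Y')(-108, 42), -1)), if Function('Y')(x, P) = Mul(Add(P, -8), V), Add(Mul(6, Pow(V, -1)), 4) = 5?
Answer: Rational(-1913, 204) ≈ -9.3775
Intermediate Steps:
V = 6 (V = Mul(6, Pow(Add(-4, 5), -1)) = Mul(6, Pow(1, -1)) = Mul(6, 1) = 6)
Function('Y')(x, P) = Add(-48, Mul(6, P)) (Function('Y')(x, P) = Mul(Add(P, -8), 6) = Mul(Add(-8, P), 6) = Add(-48, Mul(6, P)))
Mul(Add(Add(-33747, 11860), 19974), Pow(Function('Y')(-108, 42), -1)) = Mul(Add(Add(-33747, 11860), 19974), Pow(Add(-48, Mul(6, 42)), -1)) = Mul(Add(-21887, 19974), Pow(Add(-48, 252), -1)) = Mul(-1913, Pow(204, -1)) = Mul(-1913, Rational(1, 204)) = Rational(-1913, 204)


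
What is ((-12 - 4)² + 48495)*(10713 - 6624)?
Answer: 199342839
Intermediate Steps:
((-12 - 4)² + 48495)*(10713 - 6624) = ((-16)² + 48495)*4089 = (256 + 48495)*4089 = 48751*4089 = 199342839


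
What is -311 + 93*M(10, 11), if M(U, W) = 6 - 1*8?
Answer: -497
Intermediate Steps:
M(U, W) = -2 (M(U, W) = 6 - 8 = -2)
-311 + 93*M(10, 11) = -311 + 93*(-2) = -311 - 186 = -497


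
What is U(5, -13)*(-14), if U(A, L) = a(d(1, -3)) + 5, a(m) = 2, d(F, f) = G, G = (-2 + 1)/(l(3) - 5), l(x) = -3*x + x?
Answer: -98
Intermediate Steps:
l(x) = -2*x
G = 1/11 (G = (-2 + 1)/(-2*3 - 5) = -1/(-6 - 5) = -1/(-11) = -1*(-1/11) = 1/11 ≈ 0.090909)
d(F, f) = 1/11
U(A, L) = 7 (U(A, L) = 2 + 5 = 7)
U(5, -13)*(-14) = 7*(-14) = -98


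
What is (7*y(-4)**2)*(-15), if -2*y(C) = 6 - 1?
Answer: -2625/4 ≈ -656.25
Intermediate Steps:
y(C) = -5/2 (y(C) = -(6 - 1)/2 = -1/2*5 = -5/2)
(7*y(-4)**2)*(-15) = (7*(-5/2)**2)*(-15) = (7*(25/4))*(-15) = (175/4)*(-15) = -2625/4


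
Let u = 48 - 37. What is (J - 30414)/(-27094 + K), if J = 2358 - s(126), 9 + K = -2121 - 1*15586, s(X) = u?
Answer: 28067/44810 ≈ 0.62636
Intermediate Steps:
u = 11
s(X) = 11
K = -17716 (K = -9 + (-2121 - 1*15586) = -9 + (-2121 - 15586) = -9 - 17707 = -17716)
J = 2347 (J = 2358 - 1*11 = 2358 - 11 = 2347)
(J - 30414)/(-27094 + K) = (2347 - 30414)/(-27094 - 17716) = -28067/(-44810) = -28067*(-1/44810) = 28067/44810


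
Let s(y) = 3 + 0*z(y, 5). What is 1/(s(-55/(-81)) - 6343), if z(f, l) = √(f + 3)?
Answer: -1/6340 ≈ -0.00015773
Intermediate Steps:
z(f, l) = √(3 + f)
s(y) = 3 (s(y) = 3 + 0*√(3 + y) = 3 + 0 = 3)
1/(s(-55/(-81)) - 6343) = 1/(3 - 6343) = 1/(-6340) = -1/6340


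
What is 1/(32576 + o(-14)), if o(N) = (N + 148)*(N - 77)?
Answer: 1/20382 ≈ 4.9063e-5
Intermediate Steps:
o(N) = (-77 + N)*(148 + N) (o(N) = (148 + N)*(-77 + N) = (-77 + N)*(148 + N))
1/(32576 + o(-14)) = 1/(32576 + (-11396 + (-14)² + 71*(-14))) = 1/(32576 + (-11396 + 196 - 994)) = 1/(32576 - 12194) = 1/20382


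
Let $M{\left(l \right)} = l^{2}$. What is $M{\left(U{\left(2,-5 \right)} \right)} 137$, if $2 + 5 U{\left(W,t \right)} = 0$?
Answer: $\frac{548}{25} \approx 21.92$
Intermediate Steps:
$U{\left(W,t \right)} = - \frac{2}{5}$ ($U{\left(W,t \right)} = - \frac{2}{5} + \frac{1}{5} \cdot 0 = - \frac{2}{5} + 0 = - \frac{2}{5}$)
$M{\left(U{\left(2,-5 \right)} \right)} 137 = \left(- \frac{2}{5}\right)^{2} \cdot 137 = \frac{4}{25} \cdot 137 = \frac{548}{25}$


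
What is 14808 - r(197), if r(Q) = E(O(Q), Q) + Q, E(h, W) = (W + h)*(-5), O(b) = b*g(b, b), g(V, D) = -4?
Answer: 11656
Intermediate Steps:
O(b) = -4*b (O(b) = b*(-4) = -4*b)
E(h, W) = -5*W - 5*h
r(Q) = 16*Q (r(Q) = (-5*Q - (-20)*Q) + Q = (-5*Q + 20*Q) + Q = 15*Q + Q = 16*Q)
14808 - r(197) = 14808 - 16*197 = 14808 - 1*3152 = 14808 - 3152 = 11656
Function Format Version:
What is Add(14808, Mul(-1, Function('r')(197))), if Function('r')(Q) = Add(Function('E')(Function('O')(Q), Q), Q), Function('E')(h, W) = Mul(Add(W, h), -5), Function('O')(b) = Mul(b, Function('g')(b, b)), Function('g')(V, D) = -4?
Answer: 11656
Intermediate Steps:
Function('O')(b) = Mul(-4, b) (Function('O')(b) = Mul(b, -4) = Mul(-4, b))
Function('E')(h, W) = Add(Mul(-5, W), Mul(-5, h))
Function('r')(Q) = Mul(16, Q) (Function('r')(Q) = Add(Add(Mul(-5, Q), Mul(-5, Mul(-4, Q))), Q) = Add(Add(Mul(-5, Q), Mul(20, Q)), Q) = Add(Mul(15, Q), Q) = Mul(16, Q))
Add(14808, Mul(-1, Function('r')(197))) = Add(14808, Mul(-1, Mul(16, 197))) = Add(14808, Mul(-1, 3152)) = Add(14808, -3152) = 11656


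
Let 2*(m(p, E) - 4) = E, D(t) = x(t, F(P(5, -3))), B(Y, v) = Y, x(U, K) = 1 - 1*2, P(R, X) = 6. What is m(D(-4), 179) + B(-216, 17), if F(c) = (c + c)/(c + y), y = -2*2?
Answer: -245/2 ≈ -122.50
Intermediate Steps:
y = -4
F(c) = 2*c/(-4 + c) (F(c) = (c + c)/(c - 4) = (2*c)/(-4 + c) = 2*c/(-4 + c))
x(U, K) = -1 (x(U, K) = 1 - 2 = -1)
D(t) = -1
m(p, E) = 4 + E/2
m(D(-4), 179) + B(-216, 17) = (4 + (½)*179) - 216 = (4 + 179/2) - 216 = 187/2 - 216 = -245/2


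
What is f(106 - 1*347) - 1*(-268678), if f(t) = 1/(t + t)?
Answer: 129502795/482 ≈ 2.6868e+5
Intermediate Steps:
f(t) = 1/(2*t)
f(106 - 1*347) - 1*(-268678) = 1/(2*(106 - 1*347)) - 1*(-268678) = 1/(2*(106 - 347)) + 268678 = (½)/(-241) + 268678 = (½)*(-1/241) + 268678 = -1/482 + 268678 = 129502795/482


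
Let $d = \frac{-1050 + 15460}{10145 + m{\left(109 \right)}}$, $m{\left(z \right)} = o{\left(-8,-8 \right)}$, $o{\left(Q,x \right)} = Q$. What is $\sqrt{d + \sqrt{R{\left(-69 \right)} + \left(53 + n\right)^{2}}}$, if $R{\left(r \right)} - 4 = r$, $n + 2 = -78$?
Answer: $\frac{\sqrt{146074170 + 205517538 \sqrt{166}}}{10137} \approx 5.2144$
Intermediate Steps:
$m{\left(z \right)} = -8$
$n = -80$ ($n = -2 - 78 = -80$)
$R{\left(r \right)} = 4 + r$
$d = \frac{14410}{10137}$ ($d = \frac{-1050 + 15460}{10145 - 8} = \frac{14410}{10137} \approx 1.4215$)
$\sqrt{d + \sqrt{R{\left(-69 \right)} + \left(53 + n\right)^{2}}} = \sqrt{\frac{14410}{10137} + \sqrt{\left(4 - 69\right) + \left(53 - 80\right)^{2}}} = \sqrt{\frac{14410}{10137} + \sqrt{-65 + \left(-27\right)^{2}}} = \sqrt{\frac{14410}{10137} + \sqrt{-65 + 729}} = \sqrt{\frac{14410}{10137} + \sqrt{664}} = \sqrt{\frac{14410}{10137} + 2 \sqrt{166}}$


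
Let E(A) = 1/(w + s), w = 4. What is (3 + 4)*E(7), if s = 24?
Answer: ¼ ≈ 0.25000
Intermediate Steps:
E(A) = 1/28 (E(A) = 1/(4 + 24) = 1/28)
(3 + 4)*E(7) = (3 + 4)*(1/28) = 7*(1/28) = ¼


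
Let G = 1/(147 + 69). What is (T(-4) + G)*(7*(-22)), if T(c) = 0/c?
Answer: -77/108 ≈ -0.71296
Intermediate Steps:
T(c) = 0
G = 1/216 ≈ 0.0046296
(T(-4) + G)*(7*(-22)) = (0 + 1/216)*(7*(-22)) = (1/216)*(-154) = -77/108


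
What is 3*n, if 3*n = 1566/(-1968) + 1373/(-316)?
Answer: -133205/25912 ≈ -5.1407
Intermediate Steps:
n = -133205/77736 (n = (1566/(-1968) + 1373/(-316))/3 = (1566*(-1/1968) + 1373*(-1/316))/3 = (-261/328 - 1373/316)/3 = (1/3)*(-133205/25912) = -133205/77736 ≈ -1.7136)
3*n = 3*(-133205/77736) = -133205/25912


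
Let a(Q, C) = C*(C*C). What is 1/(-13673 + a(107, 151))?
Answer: 1/3429278 ≈ 2.9161e-7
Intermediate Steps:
a(Q, C) = C**3 (a(Q, C) = C*C**2 = C**3)
1/(-13673 + a(107, 151)) = 1/(-13673 + 151**3) = 1/(-13673 + 3442951) = 1/3429278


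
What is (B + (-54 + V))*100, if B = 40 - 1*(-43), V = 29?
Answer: 5800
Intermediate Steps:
B = 83 (B = 40 + 43 = 83)
(B + (-54 + V))*100 = (83 + (-54 + 29))*100 = (83 - 25)*100 = 58*100 = 5800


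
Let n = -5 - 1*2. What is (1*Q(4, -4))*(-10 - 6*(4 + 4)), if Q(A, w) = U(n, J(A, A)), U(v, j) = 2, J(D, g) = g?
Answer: -116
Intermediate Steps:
n = -7 (n = -5 - 2 = -7)
Q(A, w) = 2
(1*Q(4, -4))*(-10 - 6*(4 + 4)) = (1*2)*(-10 - 6*(4 + 4)) = 2*(-10 - 6*8) = 2*(-10 - 1*48) = 2*(-10 - 48) = 2*(-58) = -116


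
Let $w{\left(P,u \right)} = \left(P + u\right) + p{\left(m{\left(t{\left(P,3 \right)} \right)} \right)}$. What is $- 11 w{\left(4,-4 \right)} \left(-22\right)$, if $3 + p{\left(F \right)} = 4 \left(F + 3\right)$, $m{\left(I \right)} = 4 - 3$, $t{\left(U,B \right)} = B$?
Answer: $3146$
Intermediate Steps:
$m{\left(I \right)} = 1$
$p{\left(F \right)} = 9 + 4 F$ ($p{\left(F \right)} = -3 + 4 \left(F + 3\right) = -3 + 4 \left(3 + F\right) = -3 + \left(12 + 4 F\right) = 9 + 4 F$)
$w{\left(P,u \right)} = 13 + P + u$ ($w{\left(P,u \right)} = \left(P + u\right) + \left(9 + 4 \cdot 1\right) = \left(P + u\right) + \left(9 + 4\right) = \left(P + u\right) + 13 = 13 + P + u$)
$- 11 w{\left(4,-4 \right)} \left(-22\right) = - 11 \left(13 + 4 - 4\right) \left(-22\right) = \left(-11\right) 13 \left(-22\right) = \left(-143\right) \left(-22\right) = 3146$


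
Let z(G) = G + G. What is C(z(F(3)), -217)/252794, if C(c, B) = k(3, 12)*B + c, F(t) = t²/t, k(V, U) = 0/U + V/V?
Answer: -211/252794 ≈ -0.00083467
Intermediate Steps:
k(V, U) = 1 (k(V, U) = 0 + 1 = 1)
F(t) = t
z(G) = 2*G
C(c, B) = B + c (C(c, B) = 1*B + c = B + c)
C(z(F(3)), -217)/252794 = (-217 + 2*3)/252794 = (-217 + 6)*(1/252794) = -211*1/252794 = -211/252794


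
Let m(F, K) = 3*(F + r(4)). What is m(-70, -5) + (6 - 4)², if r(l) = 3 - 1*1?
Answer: -200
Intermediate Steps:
r(l) = 2 (r(l) = 3 - 1 = 2)
m(F, K) = 6 + 3*F (m(F, K) = 3*(F + 2) = 3*(2 + F) = 6 + 3*F)
m(-70, -5) + (6 - 4)² = (6 + 3*(-70)) + (6 - 4)² = (6 - 210) + 2² = -204 + 4 = -200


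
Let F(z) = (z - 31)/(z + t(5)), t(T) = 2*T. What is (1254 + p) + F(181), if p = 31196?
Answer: 6198100/191 ≈ 32451.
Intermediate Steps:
F(z) = (-31 + z)/(10 + z) (F(z) = (z - 31)/(z + 2*5) = (-31 + z)/(z + 10) = (-31 + z)/(10 + z))
(1254 + p) + F(181) = (1254 + 31196) + (-31 + 181)/(10 + 181) = 32450 + 150/191 = 6198100/191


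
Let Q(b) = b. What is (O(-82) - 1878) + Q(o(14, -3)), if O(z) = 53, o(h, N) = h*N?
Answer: -1867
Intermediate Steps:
o(h, N) = N*h
(O(-82) - 1878) + Q(o(14, -3)) = (53 - 1878) - 3*14 = -1825 - 42 = -1867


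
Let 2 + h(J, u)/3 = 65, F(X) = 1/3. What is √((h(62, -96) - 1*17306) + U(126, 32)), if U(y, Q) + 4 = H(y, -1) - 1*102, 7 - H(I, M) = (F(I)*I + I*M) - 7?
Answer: 5*I*√685 ≈ 130.86*I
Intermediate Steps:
F(X) = ⅓
H(I, M) = 14 - I/3 - I*M (H(I, M) = 7 - ((I/3 + I*M) - 7) = 7 - (-7 + I/3 + I*M) = 7 + (7 - I/3 - I*M) = 14 - I/3 - I*M)
h(J, u) = 189 (h(J, u) = -6 + 3*65 = -6 + 195 = 189)
U(y, Q) = -92 + 2*y/3 (U(y, Q) = -4 + ((14 - y/3 - 1*y*(-1)) - 1*102) = -4 + ((14 - y/3 + y) - 102) = -4 + ((14 + 2*y/3) - 102) = -4 + (-88 + 2*y/3) = -92 + 2*y/3)
√((h(62, -96) - 1*17306) + U(126, 32)) = √((189 - 1*17306) + (-92 + (⅔)*126)) = √((189 - 17306) + (-92 + 84)) = √(-17117 - 8) = √(-17125) = 5*I*√685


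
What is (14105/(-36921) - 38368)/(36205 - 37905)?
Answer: 45696743/2024700 ≈ 22.570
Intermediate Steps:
(14105/(-36921) - 38368)/(36205 - 37905) = (14105*(-1/36921) - 38368)/(-1700) = (-455/1191 - 38368)*(-1/1700) = -45696743/1191*(-1/1700) = 45696743/2024700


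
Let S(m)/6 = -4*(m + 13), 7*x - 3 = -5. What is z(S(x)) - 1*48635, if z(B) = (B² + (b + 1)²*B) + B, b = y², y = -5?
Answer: -7943123/49 ≈ -1.6210e+5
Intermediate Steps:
x = -2/7 (x = 3/7 + (⅐)*(-5) = 3/7 - 5/7 = -2/7 ≈ -0.28571)
S(m) = -312 - 24*m (S(m) = 6*(-4*(m + 13)) = 6*(-4*(13 + m)) = 6*(-52 - 4*m) = -312 - 24*m)
b = 25 (b = (-5)² = 25)
z(B) = B² + 677*B (z(B) = (B² + (25 + 1)²*B) + B = (B² + 26²*B) + B = (B² + 676*B) + B = B² + 677*B)
z(S(x)) - 1*48635 = (-312 - 24*(-2/7))*(677 + (-312 - 24*(-2/7))) - 1*48635 = (-312 + 48/7)*(677 + (-312 + 48/7)) - 48635 = -2136*(677 - 2136/7)/7 - 48635 = -2136/7*2603/7 - 48635 = -5560008/49 - 48635 = -7943123/49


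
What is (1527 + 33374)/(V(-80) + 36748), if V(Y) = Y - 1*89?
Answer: 34901/36579 ≈ 0.95413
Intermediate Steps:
V(Y) = -89 + Y (V(Y) = Y - 89 = -89 + Y)
(1527 + 33374)/(V(-80) + 36748) = (1527 + 33374)/((-89 - 80) + 36748) = 34901/(-169 + 36748) = 34901/36579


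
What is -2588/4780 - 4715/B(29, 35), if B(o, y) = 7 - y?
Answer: 5616309/33460 ≈ 167.85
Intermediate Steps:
-2588/4780 - 4715/B(29, 35) = -2588/4780 - 4715/(7 - 1*35) = -2588*1/4780 - 4715/(7 - 35) = -647/1195 - 4715/(-28) = -647/1195 - 4715*(-1/28) = -647/1195 + 4715/28 = 5616309/33460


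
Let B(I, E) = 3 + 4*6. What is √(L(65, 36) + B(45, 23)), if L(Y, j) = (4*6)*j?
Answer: 9*√11 ≈ 29.850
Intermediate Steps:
B(I, E) = 27 (B(I, E) = 3 + 24 = 27)
L(Y, j) = 24*j
√(L(65, 36) + B(45, 23)) = √(24*36 + 27) = √(864 + 27) = √891 = 9*√11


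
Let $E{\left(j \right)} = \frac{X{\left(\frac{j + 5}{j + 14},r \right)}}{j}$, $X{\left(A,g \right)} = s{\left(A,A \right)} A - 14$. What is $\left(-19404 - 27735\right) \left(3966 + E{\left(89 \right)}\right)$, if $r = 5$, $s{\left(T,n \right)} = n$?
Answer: $- \frac{176514883417164}{944201} \approx -1.8695 \cdot 10^{8}$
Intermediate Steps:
$X{\left(A,g \right)} = -14 + A^{2}$ ($X{\left(A,g \right)} = A A - 14 = A^{2} - 14 = -14 + A^{2}$)
$E{\left(j \right)} = \frac{-14 + \frac{\left(5 + j\right)^{2}}{\left(14 + j\right)^{2}}}{j}$ ($E{\left(j \right)} = \frac{-14 + \left(\frac{j + 5}{j + 14}\right)^{2}}{j} = \frac{-14 + \left(\frac{5 + j}{14 + j}\right)^{2}}{j} = \frac{-14 + \frac{\left(5 + j\right)^{2}}{\left(14 + j\right)^{2}}}{j}$)
$\left(-19404 - 27735\right) \left(3966 + E{\left(89 \right)}\right) = \left(-19404 - 27735\right) \left(3966 - \left(\frac{14}{89} - \frac{\left(5 + 89\right)^{2}}{89 \left(14 + 89\right)^{2}}\right)\right) = - 47139 \left(3966 - \left(\frac{14}{89} - \frac{94^{2}}{89 \cdot 10609}\right)\right) = - 47139 \left(3966 - \left(\frac{14}{89} - \frac{8836}{944201}\right)\right) = - 47139 \left(3966 + \left(- \frac{14}{89} + \frac{8836}{944201}\right)\right) = - 47139 \left(3966 - \frac{139690}{944201}\right) = \left(-47139\right) \frac{3744561476}{944201} = - \frac{176514883417164}{944201}$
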